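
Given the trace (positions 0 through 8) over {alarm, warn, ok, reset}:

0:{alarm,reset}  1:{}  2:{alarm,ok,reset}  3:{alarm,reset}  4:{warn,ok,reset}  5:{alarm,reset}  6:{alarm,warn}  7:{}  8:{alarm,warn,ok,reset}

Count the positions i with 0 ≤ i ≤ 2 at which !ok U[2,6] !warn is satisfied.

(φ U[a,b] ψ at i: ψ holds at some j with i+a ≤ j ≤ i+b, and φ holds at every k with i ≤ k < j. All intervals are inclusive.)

Evaluate at each i in [0,2]:
  i=0: ✓ (rhs at j=2; lhs holds on [0,1])
  i=1: ✗ (lhs fails at k=2 before rhs at j=3)
  i=2: ✗ (lhs fails at k=2 before rhs at j=5)
Positions where it holds: {0} → 1.

1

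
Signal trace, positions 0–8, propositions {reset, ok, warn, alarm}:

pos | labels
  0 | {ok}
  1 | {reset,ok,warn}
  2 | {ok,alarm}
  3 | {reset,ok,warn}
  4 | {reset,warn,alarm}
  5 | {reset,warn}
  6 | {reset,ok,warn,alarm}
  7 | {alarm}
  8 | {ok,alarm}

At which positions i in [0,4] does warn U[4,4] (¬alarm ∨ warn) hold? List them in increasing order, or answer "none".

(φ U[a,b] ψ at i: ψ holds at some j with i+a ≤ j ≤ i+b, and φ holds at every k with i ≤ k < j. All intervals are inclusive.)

none

Evaluate at each i in [0,4]:
  i=0: ✗ (lhs fails at k=0 before rhs at j=4)
  i=1: ✗ (lhs fails at k=2 before rhs at j=5)
  i=2: ✗ (lhs fails at k=2 before rhs at j=6)
  i=3: ✗ (no rhs in [7,7])
  i=4: ✗ (no rhs in [8,8])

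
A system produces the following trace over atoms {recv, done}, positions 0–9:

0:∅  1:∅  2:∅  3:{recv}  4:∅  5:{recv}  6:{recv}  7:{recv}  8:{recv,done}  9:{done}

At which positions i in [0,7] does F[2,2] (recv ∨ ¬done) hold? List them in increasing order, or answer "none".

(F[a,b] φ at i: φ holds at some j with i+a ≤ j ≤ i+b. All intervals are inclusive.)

Evaluate at each i in [0,7]:
  i=0: ✓ (witness j=2)
  i=1: ✓ (witness j=3)
  i=2: ✓ (witness j=4)
  i=3: ✓ (witness j=5)
  i=4: ✓ (witness j=6)
  i=5: ✓ (witness j=7)
  i=6: ✓ (witness j=8)
  i=7: ✗ (none in [9,9])

0, 1, 2, 3, 4, 5, 6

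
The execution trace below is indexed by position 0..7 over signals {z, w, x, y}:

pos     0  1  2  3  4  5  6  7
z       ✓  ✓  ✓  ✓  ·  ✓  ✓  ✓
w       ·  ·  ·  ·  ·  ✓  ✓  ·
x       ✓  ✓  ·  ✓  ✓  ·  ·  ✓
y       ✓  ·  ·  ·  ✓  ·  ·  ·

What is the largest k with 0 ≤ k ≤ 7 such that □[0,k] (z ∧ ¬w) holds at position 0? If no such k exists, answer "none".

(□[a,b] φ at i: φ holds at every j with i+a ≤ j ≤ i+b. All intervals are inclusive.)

(z ∧ ¬w) must hold from j=0 onward; find where it first fails.
  j=0: holds
  j=1: holds
  j=2: holds
  j=3: holds
  j=4: fails
Holds on [0,3], so largest k = 3.

3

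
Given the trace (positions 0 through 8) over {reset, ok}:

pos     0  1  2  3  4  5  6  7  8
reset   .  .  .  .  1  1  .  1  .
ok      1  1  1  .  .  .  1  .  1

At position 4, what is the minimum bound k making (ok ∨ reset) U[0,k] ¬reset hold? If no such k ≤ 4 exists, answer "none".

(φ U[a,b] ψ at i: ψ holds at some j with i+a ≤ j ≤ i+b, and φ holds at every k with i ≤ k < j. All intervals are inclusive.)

Need earliest j ≥ 4 with ¬reset, and (ok ∨ reset) at every k in [4,j-1].
  j=4: rhs fails.
  j=5: rhs fails.
  j=6: rhs holds; lhs holds on [4,5]. k = 2.

2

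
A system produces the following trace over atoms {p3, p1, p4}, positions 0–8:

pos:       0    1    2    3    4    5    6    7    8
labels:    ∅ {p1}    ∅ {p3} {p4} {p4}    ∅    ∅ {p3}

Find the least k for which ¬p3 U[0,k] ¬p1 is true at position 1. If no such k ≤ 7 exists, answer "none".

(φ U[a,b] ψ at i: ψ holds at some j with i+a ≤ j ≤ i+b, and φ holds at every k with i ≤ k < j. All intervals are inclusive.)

1

Need earliest j ≥ 1 with ¬p1, and ¬p3 at every k in [1,j-1].
  j=1: rhs fails.
  j=2: rhs holds; lhs holds on [1,1]. k = 1.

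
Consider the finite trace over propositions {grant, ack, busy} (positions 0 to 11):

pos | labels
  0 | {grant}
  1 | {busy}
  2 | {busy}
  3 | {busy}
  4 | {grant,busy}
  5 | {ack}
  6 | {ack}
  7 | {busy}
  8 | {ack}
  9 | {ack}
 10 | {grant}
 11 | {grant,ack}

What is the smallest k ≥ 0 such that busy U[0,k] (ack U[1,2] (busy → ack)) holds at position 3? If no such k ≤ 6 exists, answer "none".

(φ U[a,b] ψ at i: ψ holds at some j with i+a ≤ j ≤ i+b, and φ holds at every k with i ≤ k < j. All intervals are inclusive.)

2

Need earliest j ≥ 3 with (ack U[1,2] (busy → ack)), and busy at every k in [3,j-1].
  j=3: rhs fails.
  j=4: rhs fails.
  j=5: rhs holds; lhs holds on [3,4]. k = 2.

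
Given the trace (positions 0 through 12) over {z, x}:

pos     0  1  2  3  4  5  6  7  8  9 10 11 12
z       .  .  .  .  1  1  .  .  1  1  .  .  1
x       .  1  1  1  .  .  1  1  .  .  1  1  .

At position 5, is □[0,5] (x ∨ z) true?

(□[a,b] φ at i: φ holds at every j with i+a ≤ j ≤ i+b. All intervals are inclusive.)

Holds

Check (x ∨ z) at every j in [5,10]:
  j=5: true
  j=6: true
  j=7: true
  j=8: true
  j=9: true
  j=10: true
All positions satisfy it → formula holds.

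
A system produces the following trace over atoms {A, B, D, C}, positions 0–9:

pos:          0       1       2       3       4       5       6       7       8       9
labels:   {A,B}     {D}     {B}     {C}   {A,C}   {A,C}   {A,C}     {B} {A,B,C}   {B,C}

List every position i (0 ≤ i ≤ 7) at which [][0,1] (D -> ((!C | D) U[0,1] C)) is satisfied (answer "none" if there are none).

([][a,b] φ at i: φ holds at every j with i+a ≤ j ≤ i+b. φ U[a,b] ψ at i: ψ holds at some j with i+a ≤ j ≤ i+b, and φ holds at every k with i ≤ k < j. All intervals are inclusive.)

2, 3, 4, 5, 6, 7

Evaluate at each i in [0,7]:
  i=0: ✗ (fails at j=1)
  i=1: ✗ (fails at j=1)
  i=2: ✓ (all of [2,3])
  i=3: ✓ (all of [3,4])
  i=4: ✓ (all of [4,5])
  i=5: ✓ (all of [5,6])
  i=6: ✓ (all of [6,7])
  i=7: ✓ (all of [7,8])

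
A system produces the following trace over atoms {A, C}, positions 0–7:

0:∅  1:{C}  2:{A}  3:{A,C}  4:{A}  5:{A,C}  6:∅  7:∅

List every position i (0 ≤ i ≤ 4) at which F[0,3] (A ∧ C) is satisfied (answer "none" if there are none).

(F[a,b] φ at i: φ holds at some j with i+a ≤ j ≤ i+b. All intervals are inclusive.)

Evaluate at each i in [0,4]:
  i=0: ✓ (witness j=3)
  i=1: ✓ (witness j=3)
  i=2: ✓ (witness j=3)
  i=3: ✓ (witness j=3)
  i=4: ✓ (witness j=5)

0, 1, 2, 3, 4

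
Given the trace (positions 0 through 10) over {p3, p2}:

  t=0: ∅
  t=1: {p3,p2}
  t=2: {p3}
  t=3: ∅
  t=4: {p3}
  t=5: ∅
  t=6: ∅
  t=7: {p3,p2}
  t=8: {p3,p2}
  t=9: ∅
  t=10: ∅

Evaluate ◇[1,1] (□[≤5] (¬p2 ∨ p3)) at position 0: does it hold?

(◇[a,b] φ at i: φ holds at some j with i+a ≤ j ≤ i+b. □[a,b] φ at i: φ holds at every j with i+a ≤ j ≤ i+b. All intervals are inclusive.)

Yes

Check □[≤5] (¬p2 ∨ p3) at each j in [1,1]:
  j=1: holds on [1,6]
Found at j=1 → formula holds.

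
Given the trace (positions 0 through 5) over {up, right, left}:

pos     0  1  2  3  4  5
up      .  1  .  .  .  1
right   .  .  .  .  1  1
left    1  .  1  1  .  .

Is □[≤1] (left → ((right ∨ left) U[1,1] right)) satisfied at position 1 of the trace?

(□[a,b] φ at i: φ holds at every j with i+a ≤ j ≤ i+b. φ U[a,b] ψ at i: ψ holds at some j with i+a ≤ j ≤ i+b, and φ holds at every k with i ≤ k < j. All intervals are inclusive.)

Check (left → ((right ∨ left) U[1,1] right)) at every j in [1,2]:
  j=1: antecedent false → ✓
  j=2: antecedent true; consequent fails → ✗
Fails at j=2 → formula fails.

Does not hold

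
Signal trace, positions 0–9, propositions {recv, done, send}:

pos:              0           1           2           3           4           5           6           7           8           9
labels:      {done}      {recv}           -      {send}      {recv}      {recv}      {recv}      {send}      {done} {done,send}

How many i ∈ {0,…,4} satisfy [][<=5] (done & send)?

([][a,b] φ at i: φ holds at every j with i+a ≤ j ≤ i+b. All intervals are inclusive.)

Evaluate at each i in [0,4]:
  i=0: ✗ (fails at j=0)
  i=1: ✗ (fails at j=1)
  i=2: ✗ (fails at j=2)
  i=3: ✗ (fails at j=3)
  i=4: ✗ (fails at j=4)
Positions where it holds: {} → 0.

0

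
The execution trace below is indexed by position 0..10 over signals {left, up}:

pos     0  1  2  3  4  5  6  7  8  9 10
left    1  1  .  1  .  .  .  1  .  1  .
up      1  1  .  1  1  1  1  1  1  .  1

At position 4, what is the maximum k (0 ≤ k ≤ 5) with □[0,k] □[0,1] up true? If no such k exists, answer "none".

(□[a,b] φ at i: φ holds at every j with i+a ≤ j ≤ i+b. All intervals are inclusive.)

□[0,1] up must hold from j=4 onward; find where it first fails.
  j=4: holds
  j=5: holds
  j=6: holds
  j=7: holds
  j=8: fails
Holds on [4,7], so largest k = 3.

3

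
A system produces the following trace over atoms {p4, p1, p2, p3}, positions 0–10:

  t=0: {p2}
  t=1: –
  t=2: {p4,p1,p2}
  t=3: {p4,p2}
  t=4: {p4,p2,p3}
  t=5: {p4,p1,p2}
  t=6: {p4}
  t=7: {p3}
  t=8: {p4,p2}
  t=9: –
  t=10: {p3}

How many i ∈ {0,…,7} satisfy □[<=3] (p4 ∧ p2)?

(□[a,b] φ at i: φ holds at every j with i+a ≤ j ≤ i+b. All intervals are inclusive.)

Evaluate at each i in [0,7]:
  i=0: ✗ (fails at j=0)
  i=1: ✗ (fails at j=1)
  i=2: ✓ (all of [2,5])
  i=3: ✗ (fails at j=6)
  i=4: ✗ (fails at j=6)
  i=5: ✗ (fails at j=6)
  i=6: ✗ (fails at j=6)
  i=7: ✗ (fails at j=7)
Positions where it holds: {2} → 1.

1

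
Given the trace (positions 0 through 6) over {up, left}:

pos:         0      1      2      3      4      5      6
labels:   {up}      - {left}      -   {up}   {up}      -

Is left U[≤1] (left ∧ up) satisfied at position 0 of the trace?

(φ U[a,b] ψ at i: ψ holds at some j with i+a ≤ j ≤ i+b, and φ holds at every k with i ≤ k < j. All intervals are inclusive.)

Need some j in [0,1] with (left ∧ up), and left at every k in [0,j-1].
  j=0: (left ∧ up) false.
  j=1: (left ∧ up) false.
No j in the window works → until fails.

No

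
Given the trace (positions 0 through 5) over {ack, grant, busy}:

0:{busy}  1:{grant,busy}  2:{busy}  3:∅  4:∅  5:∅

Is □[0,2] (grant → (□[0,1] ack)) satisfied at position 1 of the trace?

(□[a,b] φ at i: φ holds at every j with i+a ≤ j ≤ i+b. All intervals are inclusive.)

No

Check (grant → (□[0,1] ack)) at every j in [1,3]:
  j=1: antecedent true; consequent fails at 1 → ✗
  j=2: antecedent false → ✓
  j=3: antecedent false → ✓
Fails at j=1 → formula fails.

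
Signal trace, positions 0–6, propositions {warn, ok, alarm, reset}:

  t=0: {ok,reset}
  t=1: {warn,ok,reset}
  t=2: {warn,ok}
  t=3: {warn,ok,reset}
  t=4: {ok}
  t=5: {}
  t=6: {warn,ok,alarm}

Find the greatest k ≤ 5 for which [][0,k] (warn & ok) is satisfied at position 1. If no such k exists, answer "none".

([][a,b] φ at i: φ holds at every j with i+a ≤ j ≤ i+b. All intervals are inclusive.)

(warn & ok) must hold from j=1 onward; find where it first fails.
  j=1: holds
  j=2: holds
  j=3: holds
  j=4: fails
Holds on [1,3], so largest k = 2.

2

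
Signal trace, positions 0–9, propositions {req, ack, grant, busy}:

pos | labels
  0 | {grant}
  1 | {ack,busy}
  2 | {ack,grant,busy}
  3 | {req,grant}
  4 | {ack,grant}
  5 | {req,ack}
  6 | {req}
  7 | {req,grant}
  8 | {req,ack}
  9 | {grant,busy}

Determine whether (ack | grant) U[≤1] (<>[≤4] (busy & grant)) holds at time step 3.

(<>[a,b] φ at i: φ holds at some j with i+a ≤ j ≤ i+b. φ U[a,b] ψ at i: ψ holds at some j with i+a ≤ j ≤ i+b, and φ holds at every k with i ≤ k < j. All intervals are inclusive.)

False

Need some j in [3,4] with <>[≤4] (busy & grant), and (ack | grant) at every k in [3,j-1].
  j=3: <>[≤4] (busy & grant) — fails (none in [3,7]).
  j=4: <>[≤4] (busy & grant) — fails (none in [4,8]).
No j in the window works → until fails.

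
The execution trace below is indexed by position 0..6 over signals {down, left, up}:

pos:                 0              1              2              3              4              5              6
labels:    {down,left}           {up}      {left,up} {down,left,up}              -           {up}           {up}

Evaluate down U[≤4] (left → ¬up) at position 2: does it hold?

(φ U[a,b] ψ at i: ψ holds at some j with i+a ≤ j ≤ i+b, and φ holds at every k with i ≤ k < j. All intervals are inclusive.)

Does not hold

Need some j in [2,6] with (left → ¬up), and down at every k in [2,j-1].
  j=2: (left → ¬up) false.
  j=3: (left → ¬up) false.
  j=4: (left → ¬up) holds, but down fails at k=2 → not this j.
  j=5: (left → ¬up) holds, but down fails at k=2 → not this j.
  j=6: (left → ¬up) holds, but down fails at k=2 → not this j.
No j in the window works → until fails.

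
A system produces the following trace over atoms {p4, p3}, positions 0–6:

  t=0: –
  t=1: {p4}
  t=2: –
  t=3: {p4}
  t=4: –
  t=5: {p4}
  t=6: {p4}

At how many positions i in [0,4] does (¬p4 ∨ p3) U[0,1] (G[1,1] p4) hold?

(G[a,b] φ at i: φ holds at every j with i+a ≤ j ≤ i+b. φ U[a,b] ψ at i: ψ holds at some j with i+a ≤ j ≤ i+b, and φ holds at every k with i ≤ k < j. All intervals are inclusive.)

3

Evaluate at each i in [0,4]:
  i=0: ✓ (rhs at j=0)
  i=1: ✗ (lhs fails at k=1 before rhs at j=2)
  i=2: ✓ (rhs at j=2)
  i=3: ✗ (lhs fails at k=3 before rhs at j=4)
  i=4: ✓ (rhs at j=4)
Positions where it holds: {0, 2, 4} → 3.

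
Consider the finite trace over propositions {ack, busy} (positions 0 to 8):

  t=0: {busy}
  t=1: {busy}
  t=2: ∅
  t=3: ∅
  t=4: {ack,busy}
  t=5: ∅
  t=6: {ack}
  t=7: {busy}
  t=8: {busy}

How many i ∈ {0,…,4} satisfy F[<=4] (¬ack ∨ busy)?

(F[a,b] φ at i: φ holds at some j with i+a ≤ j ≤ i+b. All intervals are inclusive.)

Evaluate at each i in [0,4]:
  i=0: ✓ (witness j=0)
  i=1: ✓ (witness j=1)
  i=2: ✓ (witness j=2)
  i=3: ✓ (witness j=3)
  i=4: ✓ (witness j=4)
Positions where it holds: {0, 1, 2, 3, 4} → 5.

5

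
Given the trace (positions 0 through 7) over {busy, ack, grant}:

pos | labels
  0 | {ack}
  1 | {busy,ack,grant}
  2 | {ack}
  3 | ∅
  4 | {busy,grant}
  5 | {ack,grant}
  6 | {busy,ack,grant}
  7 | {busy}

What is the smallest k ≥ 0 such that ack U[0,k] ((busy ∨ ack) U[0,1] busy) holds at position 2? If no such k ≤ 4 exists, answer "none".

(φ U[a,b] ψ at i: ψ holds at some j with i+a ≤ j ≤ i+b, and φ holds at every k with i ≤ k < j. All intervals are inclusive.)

none

Need earliest j ≥ 2 with ((busy ∨ ack) U[0,1] busy), and ack at every k in [2,j-1].
  j=2: rhs fails.
  j=3: rhs fails.
  j=4: rhs holds but lhs fails at k=3.
  j=5: rhs holds but lhs fails at k=3.
  j=6: rhs holds but lhs fails at k=3.
No witness within the range → none.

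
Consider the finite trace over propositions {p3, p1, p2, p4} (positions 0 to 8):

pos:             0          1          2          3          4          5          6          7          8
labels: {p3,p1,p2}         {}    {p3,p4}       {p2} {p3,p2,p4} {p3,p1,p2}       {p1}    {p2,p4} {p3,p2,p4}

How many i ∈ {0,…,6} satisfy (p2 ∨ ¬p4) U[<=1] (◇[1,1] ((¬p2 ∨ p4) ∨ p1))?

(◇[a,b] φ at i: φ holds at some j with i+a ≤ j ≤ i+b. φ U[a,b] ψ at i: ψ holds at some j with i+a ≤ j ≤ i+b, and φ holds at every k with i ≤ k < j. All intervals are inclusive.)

6

Evaluate at each i in [0,6]:
  i=0: ✓ (rhs at j=0)
  i=1: ✓ (rhs at j=1)
  i=2: ✗ (lhs fails at k=2 before rhs at j=3)
  i=3: ✓ (rhs at j=3)
  i=4: ✓ (rhs at j=4)
  i=5: ✓ (rhs at j=5)
  i=6: ✓ (rhs at j=6)
Positions where it holds: {0, 1, 3, 4, 5, 6} → 6.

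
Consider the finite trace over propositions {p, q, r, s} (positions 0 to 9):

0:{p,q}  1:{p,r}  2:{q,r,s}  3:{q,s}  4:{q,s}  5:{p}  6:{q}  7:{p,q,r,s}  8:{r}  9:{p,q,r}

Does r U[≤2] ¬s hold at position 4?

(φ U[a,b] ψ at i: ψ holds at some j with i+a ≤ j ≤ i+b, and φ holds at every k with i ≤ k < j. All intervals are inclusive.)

Need some j in [4,6] with ¬s, and r at every k in [4,j-1].
  j=4: ¬s false.
  j=5: ¬s holds, but r fails at k=4 → not this j.
  j=6: ¬s holds, but r fails at k=4 → not this j.
No j in the window works → until fails.

Does not hold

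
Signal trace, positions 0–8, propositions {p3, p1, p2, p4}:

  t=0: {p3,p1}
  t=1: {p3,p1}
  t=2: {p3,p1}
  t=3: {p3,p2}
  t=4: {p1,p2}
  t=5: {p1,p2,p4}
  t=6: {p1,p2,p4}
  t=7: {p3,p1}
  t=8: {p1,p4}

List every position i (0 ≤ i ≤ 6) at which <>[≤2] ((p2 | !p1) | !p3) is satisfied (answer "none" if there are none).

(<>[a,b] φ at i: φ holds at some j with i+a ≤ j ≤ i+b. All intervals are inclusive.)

1, 2, 3, 4, 5, 6

Evaluate at each i in [0,6]:
  i=0: ✗ (none in [0,2])
  i=1: ✓ (witness j=3)
  i=2: ✓ (witness j=3)
  i=3: ✓ (witness j=3)
  i=4: ✓ (witness j=4)
  i=5: ✓ (witness j=5)
  i=6: ✓ (witness j=6)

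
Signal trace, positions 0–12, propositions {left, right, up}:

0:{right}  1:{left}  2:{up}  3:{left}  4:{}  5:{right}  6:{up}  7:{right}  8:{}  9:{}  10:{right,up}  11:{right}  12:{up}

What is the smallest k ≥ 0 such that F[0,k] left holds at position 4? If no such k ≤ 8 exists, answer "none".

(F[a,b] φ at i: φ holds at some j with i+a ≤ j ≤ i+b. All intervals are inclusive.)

none

Scan j = 4,5,… for left:
  j=4: fails
  j=5: fails
  j=6: fails
  j=7: fails
  j=8: fails
  j=9: fails
  j=10: fails
  j=11: fails
  j=12: fails
No j in [4,12] satisfies it → none.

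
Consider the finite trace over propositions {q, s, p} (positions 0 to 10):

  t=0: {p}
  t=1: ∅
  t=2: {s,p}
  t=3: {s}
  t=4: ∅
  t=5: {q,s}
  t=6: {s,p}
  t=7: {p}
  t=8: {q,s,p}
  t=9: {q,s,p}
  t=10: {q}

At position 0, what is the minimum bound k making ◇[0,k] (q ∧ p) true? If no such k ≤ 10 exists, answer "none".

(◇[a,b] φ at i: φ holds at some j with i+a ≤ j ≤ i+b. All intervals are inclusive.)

8

Scan j = 0,1,… for (q ∧ p):
  j=0: fails
  j=1: fails
  j=2: fails
  j=3: fails
  j=4: fails
  j=5: fails
  j=6: fails
  j=7: fails
  j=8: holds
First hit at j=8, so smallest k = 8-0 = 8.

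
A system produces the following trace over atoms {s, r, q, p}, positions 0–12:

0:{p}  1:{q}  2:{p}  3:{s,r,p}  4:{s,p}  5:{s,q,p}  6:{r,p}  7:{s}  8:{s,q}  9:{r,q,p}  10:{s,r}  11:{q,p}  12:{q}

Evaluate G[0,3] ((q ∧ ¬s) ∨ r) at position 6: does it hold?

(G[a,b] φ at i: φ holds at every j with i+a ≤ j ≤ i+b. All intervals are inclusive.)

Check ((q ∧ ¬s) ∨ r) at every j in [6,9]:
  j=6: true
  j=7: false
  j=8: false
  j=9: true
Fails at j=7 → formula fails.

False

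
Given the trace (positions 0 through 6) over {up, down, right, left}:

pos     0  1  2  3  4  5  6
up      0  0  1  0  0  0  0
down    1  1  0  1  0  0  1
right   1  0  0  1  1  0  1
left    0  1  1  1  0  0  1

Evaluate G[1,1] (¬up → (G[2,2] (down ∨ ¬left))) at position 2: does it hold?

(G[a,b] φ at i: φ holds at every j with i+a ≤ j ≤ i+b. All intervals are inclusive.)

Yes

Check (¬up → (G[2,2] (down ∨ ¬left))) at every j in [3,3]:
  j=3: antecedent true; consequent holds on [5,5] → ✓
All positions satisfy it → formula holds.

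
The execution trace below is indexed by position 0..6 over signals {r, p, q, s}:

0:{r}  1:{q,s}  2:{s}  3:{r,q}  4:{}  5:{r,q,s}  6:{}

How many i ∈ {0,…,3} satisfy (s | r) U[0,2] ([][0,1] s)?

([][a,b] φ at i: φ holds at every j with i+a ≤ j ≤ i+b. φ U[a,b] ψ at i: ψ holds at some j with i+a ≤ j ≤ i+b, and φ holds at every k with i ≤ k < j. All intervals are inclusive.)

2

Evaluate at each i in [0,3]:
  i=0: ✓ (rhs at j=1; lhs holds on [0,0])
  i=1: ✓ (rhs at j=1)
  i=2: ✗ (no rhs in [2,4])
  i=3: ✗ (no rhs in [3,5])
Positions where it holds: {0, 1} → 2.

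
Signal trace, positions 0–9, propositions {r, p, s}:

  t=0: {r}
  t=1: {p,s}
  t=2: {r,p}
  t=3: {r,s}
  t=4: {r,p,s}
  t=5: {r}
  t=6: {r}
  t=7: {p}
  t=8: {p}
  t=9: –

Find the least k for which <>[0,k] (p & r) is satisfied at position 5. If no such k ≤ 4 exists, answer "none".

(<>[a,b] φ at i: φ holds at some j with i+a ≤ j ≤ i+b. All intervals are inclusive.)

none

Scan j = 5,6,… for (p & r):
  j=5: fails
  j=6: fails
  j=7: fails
  j=8: fails
  j=9: fails
No j in [5,9] satisfies it → none.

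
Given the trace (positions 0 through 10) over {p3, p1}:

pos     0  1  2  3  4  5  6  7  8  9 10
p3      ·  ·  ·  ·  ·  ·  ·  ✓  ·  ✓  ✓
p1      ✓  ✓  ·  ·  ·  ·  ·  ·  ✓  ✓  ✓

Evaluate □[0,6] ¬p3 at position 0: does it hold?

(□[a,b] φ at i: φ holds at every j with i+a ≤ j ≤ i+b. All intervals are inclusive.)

Holds

Check ¬p3 at every j in [0,6]:
  j=0: true
  j=1: true
  j=2: true
  j=3: true
  j=4: true
  j=5: true
  j=6: true
All positions satisfy it → formula holds.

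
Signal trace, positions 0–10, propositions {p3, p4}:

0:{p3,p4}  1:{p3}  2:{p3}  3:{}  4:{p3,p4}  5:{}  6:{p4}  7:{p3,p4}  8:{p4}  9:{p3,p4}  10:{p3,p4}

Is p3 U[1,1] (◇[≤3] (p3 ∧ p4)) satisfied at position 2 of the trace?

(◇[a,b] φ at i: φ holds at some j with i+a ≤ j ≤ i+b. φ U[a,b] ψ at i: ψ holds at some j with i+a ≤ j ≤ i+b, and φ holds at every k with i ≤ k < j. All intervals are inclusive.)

Need some j in [3,3] with ◇[≤3] (p3 ∧ p4), and p3 at every k in [2,j-1].
  j=3: ◇[≤3] (p3 ∧ p4) holds; p3 holds at every k in [2,2] → satisfied.

True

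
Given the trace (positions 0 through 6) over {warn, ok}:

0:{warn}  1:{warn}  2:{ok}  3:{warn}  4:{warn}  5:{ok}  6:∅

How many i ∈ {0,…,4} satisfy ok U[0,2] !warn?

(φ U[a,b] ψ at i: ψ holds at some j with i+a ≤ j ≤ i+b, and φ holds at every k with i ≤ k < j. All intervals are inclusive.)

Evaluate at each i in [0,4]:
  i=0: ✗ (lhs fails at k=0 before rhs at j=2)
  i=1: ✗ (lhs fails at k=1 before rhs at j=2)
  i=2: ✓ (rhs at j=2)
  i=3: ✗ (lhs fails at k=3 before rhs at j=5)
  i=4: ✗ (lhs fails at k=4 before rhs at j=5)
Positions where it holds: {2} → 1.

1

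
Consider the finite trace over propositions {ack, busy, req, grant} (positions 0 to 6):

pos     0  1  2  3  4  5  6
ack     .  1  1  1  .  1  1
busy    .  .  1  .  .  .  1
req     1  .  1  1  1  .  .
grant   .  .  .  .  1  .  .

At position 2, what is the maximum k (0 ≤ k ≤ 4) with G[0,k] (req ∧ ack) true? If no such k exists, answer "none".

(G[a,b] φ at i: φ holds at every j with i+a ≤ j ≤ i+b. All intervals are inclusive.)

1

(req ∧ ack) must hold from j=2 onward; find where it first fails.
  j=2: holds
  j=3: holds
  j=4: fails
Holds on [2,3], so largest k = 1.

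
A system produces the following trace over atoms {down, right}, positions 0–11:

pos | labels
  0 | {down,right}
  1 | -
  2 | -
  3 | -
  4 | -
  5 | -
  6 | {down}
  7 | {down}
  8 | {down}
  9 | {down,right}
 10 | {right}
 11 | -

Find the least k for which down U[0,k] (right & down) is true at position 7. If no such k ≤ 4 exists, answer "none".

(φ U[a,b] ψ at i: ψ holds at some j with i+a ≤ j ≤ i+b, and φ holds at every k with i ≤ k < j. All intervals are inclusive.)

Need earliest j ≥ 7 with (right & down), and down at every k in [7,j-1].
  j=7: rhs fails.
  j=8: rhs fails.
  j=9: rhs holds; lhs holds on [7,8]. k = 2.

2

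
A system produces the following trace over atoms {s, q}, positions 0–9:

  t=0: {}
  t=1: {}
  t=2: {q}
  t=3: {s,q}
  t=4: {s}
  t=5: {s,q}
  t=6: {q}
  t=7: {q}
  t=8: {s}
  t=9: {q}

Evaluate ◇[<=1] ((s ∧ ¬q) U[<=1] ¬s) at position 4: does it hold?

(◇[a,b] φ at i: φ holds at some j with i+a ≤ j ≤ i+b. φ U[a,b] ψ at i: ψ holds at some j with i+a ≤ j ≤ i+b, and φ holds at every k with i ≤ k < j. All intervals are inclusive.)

Check ((s ∧ ¬q) U[<=1] ¬s) at each j in [4,5]:
  j=4: fails
  j=5: fails
No position in the window satisfies it → formula fails.

No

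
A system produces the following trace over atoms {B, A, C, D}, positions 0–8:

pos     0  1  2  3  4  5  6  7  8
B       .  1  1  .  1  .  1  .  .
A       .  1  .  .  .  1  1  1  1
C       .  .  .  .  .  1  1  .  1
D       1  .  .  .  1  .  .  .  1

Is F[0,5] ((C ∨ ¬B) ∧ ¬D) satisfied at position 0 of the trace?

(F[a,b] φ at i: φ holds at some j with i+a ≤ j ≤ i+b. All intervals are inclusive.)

Yes

Check ((C ∨ ¬B) ∧ ¬D) at each j in [0,5]:
  j=0: false
  j=1: false
  j=2: false
  j=3: true
  j=4: false
  j=5: true
Found at j=3 → formula holds.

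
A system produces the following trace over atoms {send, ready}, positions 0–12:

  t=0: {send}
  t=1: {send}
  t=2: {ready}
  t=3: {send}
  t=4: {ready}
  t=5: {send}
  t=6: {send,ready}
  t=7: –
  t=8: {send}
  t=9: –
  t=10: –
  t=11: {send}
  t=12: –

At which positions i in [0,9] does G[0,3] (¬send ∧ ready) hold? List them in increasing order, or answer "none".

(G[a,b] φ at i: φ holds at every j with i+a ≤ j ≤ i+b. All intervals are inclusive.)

Evaluate at each i in [0,9]:
  i=0: ✗ (fails at j=0)
  i=1: ✗ (fails at j=1)
  i=2: ✗ (fails at j=3)
  i=3: ✗ (fails at j=3)
  i=4: ✗ (fails at j=5)
  i=5: ✗ (fails at j=5)
  i=6: ✗ (fails at j=6)
  i=7: ✗ (fails at j=7)
  i=8: ✗ (fails at j=8)
  i=9: ✗ (fails at j=9)

none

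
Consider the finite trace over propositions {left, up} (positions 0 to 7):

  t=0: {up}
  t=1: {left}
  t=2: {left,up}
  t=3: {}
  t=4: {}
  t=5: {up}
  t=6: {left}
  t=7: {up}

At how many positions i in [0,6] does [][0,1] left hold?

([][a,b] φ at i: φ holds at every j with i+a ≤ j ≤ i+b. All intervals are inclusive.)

1

Evaluate at each i in [0,6]:
  i=0: ✗ (fails at j=0)
  i=1: ✓ (all of [1,2])
  i=2: ✗ (fails at j=3)
  i=3: ✗ (fails at j=3)
  i=4: ✗ (fails at j=4)
  i=5: ✗ (fails at j=5)
  i=6: ✗ (fails at j=7)
Positions where it holds: {1} → 1.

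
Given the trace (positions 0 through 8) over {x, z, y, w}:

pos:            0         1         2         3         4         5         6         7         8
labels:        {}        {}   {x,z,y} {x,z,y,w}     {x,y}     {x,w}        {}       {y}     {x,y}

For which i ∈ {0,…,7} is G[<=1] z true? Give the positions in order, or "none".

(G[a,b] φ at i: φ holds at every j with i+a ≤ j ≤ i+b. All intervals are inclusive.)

2

Evaluate at each i in [0,7]:
  i=0: ✗ (fails at j=0)
  i=1: ✗ (fails at j=1)
  i=2: ✓ (all of [2,3])
  i=3: ✗ (fails at j=4)
  i=4: ✗ (fails at j=4)
  i=5: ✗ (fails at j=5)
  i=6: ✗ (fails at j=6)
  i=7: ✗ (fails at j=7)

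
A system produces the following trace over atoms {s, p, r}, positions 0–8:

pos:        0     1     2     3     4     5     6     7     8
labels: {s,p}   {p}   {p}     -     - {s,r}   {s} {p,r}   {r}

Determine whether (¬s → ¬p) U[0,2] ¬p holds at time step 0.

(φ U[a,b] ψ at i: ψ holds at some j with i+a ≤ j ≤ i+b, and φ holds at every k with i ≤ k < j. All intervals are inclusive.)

Need some j in [0,2] with ¬p, and (¬s → ¬p) at every k in [0,j-1].
  j=0: ¬p false.
  j=1: ¬p false.
  j=2: ¬p false.
No j in the window works → until fails.

False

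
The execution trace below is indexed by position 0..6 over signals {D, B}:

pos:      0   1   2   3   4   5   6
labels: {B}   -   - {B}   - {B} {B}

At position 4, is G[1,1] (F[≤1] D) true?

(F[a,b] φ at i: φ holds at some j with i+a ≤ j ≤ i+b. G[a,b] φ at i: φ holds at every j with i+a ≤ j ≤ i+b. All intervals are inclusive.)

Check F[≤1] D at every j in [5,5]:
  j=5: fails (none in [5,6])
Fails at j=5 → formula fails.

Does not hold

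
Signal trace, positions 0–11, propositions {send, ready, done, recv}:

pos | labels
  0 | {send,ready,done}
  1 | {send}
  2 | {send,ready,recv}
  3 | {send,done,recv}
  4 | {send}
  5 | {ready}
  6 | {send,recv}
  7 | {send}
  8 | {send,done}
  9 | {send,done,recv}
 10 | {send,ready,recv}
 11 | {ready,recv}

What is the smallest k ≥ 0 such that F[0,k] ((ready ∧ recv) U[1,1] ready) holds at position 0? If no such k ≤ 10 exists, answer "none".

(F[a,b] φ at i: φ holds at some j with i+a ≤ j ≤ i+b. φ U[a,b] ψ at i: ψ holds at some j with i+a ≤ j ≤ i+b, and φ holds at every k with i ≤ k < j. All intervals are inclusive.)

Scan j = 0,1,… for ((ready ∧ recv) U[1,1] ready):
  j=0: fails
  j=1: fails
  j=2: fails
  j=3: fails
  j=4: fails
  j=5: fails
  j=6: fails
  j=7: fails
  j=8: fails
  j=9: fails
  j=10: holds
First hit at j=10, so smallest k = 10-0 = 10.

10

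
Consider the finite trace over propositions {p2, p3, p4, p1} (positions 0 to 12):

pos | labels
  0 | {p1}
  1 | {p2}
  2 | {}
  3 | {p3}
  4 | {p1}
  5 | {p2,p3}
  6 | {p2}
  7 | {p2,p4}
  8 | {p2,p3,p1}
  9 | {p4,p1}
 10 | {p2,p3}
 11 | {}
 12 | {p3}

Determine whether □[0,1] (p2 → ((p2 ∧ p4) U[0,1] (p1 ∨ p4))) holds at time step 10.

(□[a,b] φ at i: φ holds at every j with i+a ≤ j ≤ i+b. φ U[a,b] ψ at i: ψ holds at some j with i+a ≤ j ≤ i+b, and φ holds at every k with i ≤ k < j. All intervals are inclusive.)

Check (p2 → ((p2 ∧ p4) U[0,1] (p1 ∨ p4))) at every j in [10,11]:
  j=10: antecedent true; consequent fails → ✗
  j=11: antecedent false → ✓
Fails at j=10 → formula fails.

False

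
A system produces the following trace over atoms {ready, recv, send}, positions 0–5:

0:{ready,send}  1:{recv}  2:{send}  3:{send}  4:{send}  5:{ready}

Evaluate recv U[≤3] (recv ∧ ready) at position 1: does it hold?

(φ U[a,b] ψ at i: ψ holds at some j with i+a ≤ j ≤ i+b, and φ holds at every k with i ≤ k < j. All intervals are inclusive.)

Need some j in [1,4] with (recv ∧ ready), and recv at every k in [1,j-1].
  j=1: (recv ∧ ready) false.
  j=2: (recv ∧ ready) false.
  j=3: (recv ∧ ready) false.
  j=4: (recv ∧ ready) false.
No j in the window works → until fails.

False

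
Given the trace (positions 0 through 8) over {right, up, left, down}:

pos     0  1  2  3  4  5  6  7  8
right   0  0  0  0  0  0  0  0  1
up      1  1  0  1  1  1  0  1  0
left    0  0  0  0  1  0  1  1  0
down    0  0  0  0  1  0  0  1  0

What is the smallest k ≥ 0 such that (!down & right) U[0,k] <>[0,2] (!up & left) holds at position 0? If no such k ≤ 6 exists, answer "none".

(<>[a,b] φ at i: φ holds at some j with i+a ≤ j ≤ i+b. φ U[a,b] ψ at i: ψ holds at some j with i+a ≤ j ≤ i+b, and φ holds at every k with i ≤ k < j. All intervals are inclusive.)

Need earliest j ≥ 0 with <>[0,2] (!up & left), and (!down & right) at every k in [0,j-1].
  j=0: rhs fails.
  j=1: rhs fails.
  j=2: rhs fails.
  j=3: rhs fails.
  j=4: rhs holds but lhs fails at k=0.
  j=5: rhs holds but lhs fails at k=0.
  j=6: rhs holds but lhs fails at k=0.
No witness within the range → none.

none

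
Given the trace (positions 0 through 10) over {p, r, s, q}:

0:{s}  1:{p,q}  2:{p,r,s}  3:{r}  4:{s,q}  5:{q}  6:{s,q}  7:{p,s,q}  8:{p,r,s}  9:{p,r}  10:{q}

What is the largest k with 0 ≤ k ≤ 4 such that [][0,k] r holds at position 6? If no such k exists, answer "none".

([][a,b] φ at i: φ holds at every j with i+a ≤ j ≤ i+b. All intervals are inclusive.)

none

r must hold from j=6 onward; find where it first fails.
  j=6: fails → no k works.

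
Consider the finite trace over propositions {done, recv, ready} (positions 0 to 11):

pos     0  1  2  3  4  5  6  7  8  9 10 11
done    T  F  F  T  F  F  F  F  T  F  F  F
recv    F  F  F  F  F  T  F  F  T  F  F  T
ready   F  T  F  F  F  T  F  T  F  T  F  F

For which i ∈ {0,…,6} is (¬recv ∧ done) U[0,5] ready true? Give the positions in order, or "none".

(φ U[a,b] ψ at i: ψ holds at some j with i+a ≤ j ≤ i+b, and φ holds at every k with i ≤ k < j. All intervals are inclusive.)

Evaluate at each i in [0,6]:
  i=0: ✓ (rhs at j=1; lhs holds on [0,0])
  i=1: ✓ (rhs at j=1)
  i=2: ✗ (lhs fails at k=2 before rhs at j=5)
  i=3: ✗ (lhs fails at k=4 before rhs at j=5)
  i=4: ✗ (lhs fails at k=4 before rhs at j=5)
  i=5: ✓ (rhs at j=5)
  i=6: ✗ (lhs fails at k=6 before rhs at j=7)

0, 1, 5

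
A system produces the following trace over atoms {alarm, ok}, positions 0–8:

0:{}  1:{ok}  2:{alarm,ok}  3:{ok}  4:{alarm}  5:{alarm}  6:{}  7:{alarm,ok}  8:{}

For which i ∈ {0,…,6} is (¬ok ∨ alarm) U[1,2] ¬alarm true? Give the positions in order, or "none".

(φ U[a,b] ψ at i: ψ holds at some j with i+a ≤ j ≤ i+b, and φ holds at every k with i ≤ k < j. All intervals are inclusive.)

Evaluate at each i in [0,6]:
  i=0: ✓ (rhs at j=1; lhs holds on [0,0])
  i=1: ✗ (lhs fails at k=1 before rhs at j=3)
  i=2: ✓ (rhs at j=3; lhs holds on [2,2])
  i=3: ✗ (no rhs in [4,5])
  i=4: ✓ (rhs at j=6; lhs holds on [4,5])
  i=5: ✓ (rhs at j=6; lhs holds on [5,5])
  i=6: ✓ (rhs at j=8; lhs holds on [6,7])

0, 2, 4, 5, 6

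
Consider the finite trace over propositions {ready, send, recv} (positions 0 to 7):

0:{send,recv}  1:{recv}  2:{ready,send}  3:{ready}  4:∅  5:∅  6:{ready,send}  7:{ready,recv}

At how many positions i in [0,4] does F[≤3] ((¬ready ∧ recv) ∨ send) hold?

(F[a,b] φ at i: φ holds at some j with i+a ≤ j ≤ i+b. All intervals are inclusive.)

5

Evaluate at each i in [0,4]:
  i=0: ✓ (witness j=0)
  i=1: ✓ (witness j=1)
  i=2: ✓ (witness j=2)
  i=3: ✓ (witness j=6)
  i=4: ✓ (witness j=6)
Positions where it holds: {0, 1, 2, 3, 4} → 5.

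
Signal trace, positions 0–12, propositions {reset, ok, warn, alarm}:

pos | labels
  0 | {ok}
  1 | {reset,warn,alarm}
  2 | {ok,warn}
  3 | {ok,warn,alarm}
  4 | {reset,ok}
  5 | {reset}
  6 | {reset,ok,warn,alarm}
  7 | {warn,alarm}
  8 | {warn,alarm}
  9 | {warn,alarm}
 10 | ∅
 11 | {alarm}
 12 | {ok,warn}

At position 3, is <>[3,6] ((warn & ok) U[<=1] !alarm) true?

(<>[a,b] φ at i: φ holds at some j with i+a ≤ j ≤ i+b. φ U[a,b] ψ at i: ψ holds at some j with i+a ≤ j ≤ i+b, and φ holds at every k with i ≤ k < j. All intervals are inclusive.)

Check ((warn & ok) U[<=1] !alarm) at each j in [6,9]:
  j=6: fails
  j=7: fails
  j=8: fails
  j=9: fails
No position in the window satisfies it → formula fails.

No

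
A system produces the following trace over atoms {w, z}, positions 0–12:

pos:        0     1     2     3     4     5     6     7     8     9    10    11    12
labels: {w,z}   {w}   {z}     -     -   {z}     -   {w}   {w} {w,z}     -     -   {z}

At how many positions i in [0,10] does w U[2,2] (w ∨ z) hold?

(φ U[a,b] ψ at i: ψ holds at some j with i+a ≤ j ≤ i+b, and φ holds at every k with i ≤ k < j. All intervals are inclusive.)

2

Evaluate at each i in [0,10]:
  i=0: ✓ (rhs at j=2; lhs holds on [0,1])
  i=1: ✗ (no rhs in [3,3])
  i=2: ✗ (no rhs in [4,4])
  i=3: ✗ (lhs fails at k=3 before rhs at j=5)
  i=4: ✗ (no rhs in [6,6])
  i=5: ✗ (lhs fails at k=5 before rhs at j=7)
  i=6: ✗ (lhs fails at k=6 before rhs at j=8)
  i=7: ✓ (rhs at j=9; lhs holds on [7,8])
  i=8: ✗ (no rhs in [10,10])
  i=9: ✗ (no rhs in [11,11])
  i=10: ✗ (lhs fails at k=10 before rhs at j=12)
Positions where it holds: {0, 7} → 2.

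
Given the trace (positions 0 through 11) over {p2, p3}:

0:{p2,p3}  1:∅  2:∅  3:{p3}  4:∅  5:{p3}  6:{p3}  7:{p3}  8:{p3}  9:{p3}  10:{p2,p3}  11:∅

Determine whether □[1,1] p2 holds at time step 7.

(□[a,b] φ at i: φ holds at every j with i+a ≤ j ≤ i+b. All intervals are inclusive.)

Check p2 at every j in [8,8]:
  j=8: false
Fails at j=8 → formula fails.

False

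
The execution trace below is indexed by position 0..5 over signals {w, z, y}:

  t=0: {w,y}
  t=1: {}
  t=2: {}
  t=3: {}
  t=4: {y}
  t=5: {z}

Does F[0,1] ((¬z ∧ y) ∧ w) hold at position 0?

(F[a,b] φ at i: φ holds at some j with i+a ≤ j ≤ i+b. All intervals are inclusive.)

Check ((¬z ∧ y) ∧ w) at each j in [0,1]:
  j=0: true
  j=1: false
Found at j=0 → formula holds.

True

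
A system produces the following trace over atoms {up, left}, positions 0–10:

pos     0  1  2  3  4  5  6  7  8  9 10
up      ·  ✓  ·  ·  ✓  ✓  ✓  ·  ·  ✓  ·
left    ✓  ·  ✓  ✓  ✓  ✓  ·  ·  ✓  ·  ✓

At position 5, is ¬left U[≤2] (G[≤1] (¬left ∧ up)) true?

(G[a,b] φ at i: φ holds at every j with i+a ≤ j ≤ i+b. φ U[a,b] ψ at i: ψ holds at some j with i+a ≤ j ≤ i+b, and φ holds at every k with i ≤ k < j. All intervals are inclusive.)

Need some j in [5,7] with G[≤1] (¬left ∧ up), and ¬left at every k in [5,j-1].
  j=5: G[≤1] (¬left ∧ up) — fails at 5.
  j=6: G[≤1] (¬left ∧ up) — fails at 7.
  j=7: G[≤1] (¬left ∧ up) — fails at 7.
No j in the window works → until fails.

False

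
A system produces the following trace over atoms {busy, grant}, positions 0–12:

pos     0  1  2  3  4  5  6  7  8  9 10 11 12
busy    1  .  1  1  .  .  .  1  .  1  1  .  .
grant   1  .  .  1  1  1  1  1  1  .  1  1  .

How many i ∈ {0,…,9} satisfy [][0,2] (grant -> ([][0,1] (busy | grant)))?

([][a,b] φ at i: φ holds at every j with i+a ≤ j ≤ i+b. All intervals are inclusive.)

8

Evaluate at each i in [0,9]:
  i=0: ✗ (fails at j=0)
  i=1: ✓ (all of [1,3])
  i=2: ✓ (all of [2,4])
  i=3: ✓ (all of [3,5])
  i=4: ✓ (all of [4,6])
  i=5: ✓ (all of [5,7])
  i=6: ✓ (all of [6,8])
  i=7: ✓ (all of [7,9])
  i=8: ✓ (all of [8,10])
  i=9: ✗ (fails at j=11)
Positions where it holds: {1, 2, 3, 4, 5, 6, 7, 8} → 8.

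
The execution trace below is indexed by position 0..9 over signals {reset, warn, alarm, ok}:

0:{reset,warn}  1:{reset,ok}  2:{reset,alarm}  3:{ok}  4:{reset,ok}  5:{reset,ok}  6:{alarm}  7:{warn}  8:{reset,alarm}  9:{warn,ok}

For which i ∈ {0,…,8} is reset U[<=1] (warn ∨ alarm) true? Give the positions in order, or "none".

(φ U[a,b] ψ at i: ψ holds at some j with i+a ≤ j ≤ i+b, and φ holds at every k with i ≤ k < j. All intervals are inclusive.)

0, 1, 2, 5, 6, 7, 8

Evaluate at each i in [0,8]:
  i=0: ✓ (rhs at j=0)
  i=1: ✓ (rhs at j=2; lhs holds on [1,1])
  i=2: ✓ (rhs at j=2)
  i=3: ✗ (no rhs in [3,4])
  i=4: ✗ (no rhs in [4,5])
  i=5: ✓ (rhs at j=6; lhs holds on [5,5])
  i=6: ✓ (rhs at j=6)
  i=7: ✓ (rhs at j=7)
  i=8: ✓ (rhs at j=8)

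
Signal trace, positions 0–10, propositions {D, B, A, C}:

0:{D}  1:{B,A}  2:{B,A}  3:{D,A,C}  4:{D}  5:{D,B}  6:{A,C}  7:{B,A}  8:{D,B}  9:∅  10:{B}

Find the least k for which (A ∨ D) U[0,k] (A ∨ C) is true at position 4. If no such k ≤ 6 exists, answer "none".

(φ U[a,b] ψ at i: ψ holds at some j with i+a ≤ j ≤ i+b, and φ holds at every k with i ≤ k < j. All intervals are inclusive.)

Need earliest j ≥ 4 with (A ∨ C), and (A ∨ D) at every k in [4,j-1].
  j=4: rhs fails.
  j=5: rhs fails.
  j=6: rhs holds; lhs holds on [4,5]. k = 2.

2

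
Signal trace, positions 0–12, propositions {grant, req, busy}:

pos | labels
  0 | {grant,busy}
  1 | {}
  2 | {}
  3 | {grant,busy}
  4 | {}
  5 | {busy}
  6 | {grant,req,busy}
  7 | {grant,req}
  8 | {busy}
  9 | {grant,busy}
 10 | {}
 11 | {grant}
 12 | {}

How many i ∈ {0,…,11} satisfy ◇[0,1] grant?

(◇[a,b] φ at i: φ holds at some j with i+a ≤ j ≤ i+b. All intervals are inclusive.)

10

Evaluate at each i in [0,11]:
  i=0: ✓ (witness j=0)
  i=1: ✗ (none in [1,2])
  i=2: ✓ (witness j=3)
  i=3: ✓ (witness j=3)
  i=4: ✗ (none in [4,5])
  i=5: ✓ (witness j=6)
  i=6: ✓ (witness j=6)
  i=7: ✓ (witness j=7)
  i=8: ✓ (witness j=9)
  i=9: ✓ (witness j=9)
  i=10: ✓ (witness j=11)
  i=11: ✓ (witness j=11)
Positions where it holds: {0, 2, 3, 5, 6, 7, 8, 9, 10, 11} → 10.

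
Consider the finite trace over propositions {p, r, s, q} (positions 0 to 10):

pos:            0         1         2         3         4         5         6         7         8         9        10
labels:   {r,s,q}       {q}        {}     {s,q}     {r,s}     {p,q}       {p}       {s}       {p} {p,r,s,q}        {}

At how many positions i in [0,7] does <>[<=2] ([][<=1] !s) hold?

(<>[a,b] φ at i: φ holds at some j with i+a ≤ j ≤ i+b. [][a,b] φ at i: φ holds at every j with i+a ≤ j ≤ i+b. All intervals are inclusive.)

Evaluate at each i in [0,7]:
  i=0: ✓ (witness j=1)
  i=1: ✓ (witness j=1)
  i=2: ✗ (none in [2,4])
  i=3: ✓ (witness j=5)
  i=4: ✓ (witness j=5)
  i=5: ✓ (witness j=5)
  i=6: ✗ (none in [6,8])
  i=7: ✗ (none in [7,9])
Positions where it holds: {0, 1, 3, 4, 5} → 5.

5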